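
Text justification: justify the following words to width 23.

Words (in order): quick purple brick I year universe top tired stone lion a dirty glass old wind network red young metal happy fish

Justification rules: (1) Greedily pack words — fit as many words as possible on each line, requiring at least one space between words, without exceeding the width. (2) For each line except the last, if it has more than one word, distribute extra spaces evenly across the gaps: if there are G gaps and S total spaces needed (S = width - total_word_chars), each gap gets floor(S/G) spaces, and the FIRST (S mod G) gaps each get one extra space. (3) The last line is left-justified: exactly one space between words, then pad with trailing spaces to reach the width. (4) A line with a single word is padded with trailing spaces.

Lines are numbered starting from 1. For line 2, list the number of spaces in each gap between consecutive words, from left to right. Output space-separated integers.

Answer: 1 1 1

Derivation:
Line 1: ['quick', 'purple', 'brick', 'I'] (min_width=20, slack=3)
Line 2: ['year', 'universe', 'top', 'tired'] (min_width=23, slack=0)
Line 3: ['stone', 'lion', 'a', 'dirty'] (min_width=18, slack=5)
Line 4: ['glass', 'old', 'wind', 'network'] (min_width=22, slack=1)
Line 5: ['red', 'young', 'metal', 'happy'] (min_width=21, slack=2)
Line 6: ['fish'] (min_width=4, slack=19)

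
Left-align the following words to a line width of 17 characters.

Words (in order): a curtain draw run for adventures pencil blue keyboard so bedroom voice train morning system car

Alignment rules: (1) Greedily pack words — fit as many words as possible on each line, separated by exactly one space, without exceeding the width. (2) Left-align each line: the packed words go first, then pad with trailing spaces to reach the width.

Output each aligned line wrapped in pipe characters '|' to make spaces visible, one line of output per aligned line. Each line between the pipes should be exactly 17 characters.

Line 1: ['a', 'curtain', 'draw'] (min_width=14, slack=3)
Line 2: ['run', 'for'] (min_width=7, slack=10)
Line 3: ['adventures', 'pencil'] (min_width=17, slack=0)
Line 4: ['blue', 'keyboard', 'so'] (min_width=16, slack=1)
Line 5: ['bedroom', 'voice'] (min_width=13, slack=4)
Line 6: ['train', 'morning'] (min_width=13, slack=4)
Line 7: ['system', 'car'] (min_width=10, slack=7)

Answer: |a curtain draw   |
|run for          |
|adventures pencil|
|blue keyboard so |
|bedroom voice    |
|train morning    |
|system car       |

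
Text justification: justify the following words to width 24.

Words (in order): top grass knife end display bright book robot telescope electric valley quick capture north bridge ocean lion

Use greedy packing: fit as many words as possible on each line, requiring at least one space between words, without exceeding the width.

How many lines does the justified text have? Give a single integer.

Answer: 5

Derivation:
Line 1: ['top', 'grass', 'knife', 'end'] (min_width=19, slack=5)
Line 2: ['display', 'bright', 'book'] (min_width=19, slack=5)
Line 3: ['robot', 'telescope', 'electric'] (min_width=24, slack=0)
Line 4: ['valley', 'quick', 'capture'] (min_width=20, slack=4)
Line 5: ['north', 'bridge', 'ocean', 'lion'] (min_width=23, slack=1)
Total lines: 5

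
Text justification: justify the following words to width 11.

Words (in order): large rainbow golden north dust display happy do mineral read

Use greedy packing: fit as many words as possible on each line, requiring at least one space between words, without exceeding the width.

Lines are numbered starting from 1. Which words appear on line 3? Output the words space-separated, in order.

Line 1: ['large'] (min_width=5, slack=6)
Line 2: ['rainbow'] (min_width=7, slack=4)
Line 3: ['golden'] (min_width=6, slack=5)
Line 4: ['north', 'dust'] (min_width=10, slack=1)
Line 5: ['display'] (min_width=7, slack=4)
Line 6: ['happy', 'do'] (min_width=8, slack=3)
Line 7: ['mineral'] (min_width=7, slack=4)
Line 8: ['read'] (min_width=4, slack=7)

Answer: golden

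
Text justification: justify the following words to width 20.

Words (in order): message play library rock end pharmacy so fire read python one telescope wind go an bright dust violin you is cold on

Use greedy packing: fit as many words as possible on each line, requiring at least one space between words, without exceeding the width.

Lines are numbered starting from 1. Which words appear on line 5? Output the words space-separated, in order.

Line 1: ['message', 'play', 'library'] (min_width=20, slack=0)
Line 2: ['rock', 'end', 'pharmacy', 'so'] (min_width=20, slack=0)
Line 3: ['fire', 'read', 'python', 'one'] (min_width=20, slack=0)
Line 4: ['telescope', 'wind', 'go', 'an'] (min_width=20, slack=0)
Line 5: ['bright', 'dust', 'violin'] (min_width=18, slack=2)
Line 6: ['you', 'is', 'cold', 'on'] (min_width=14, slack=6)

Answer: bright dust violin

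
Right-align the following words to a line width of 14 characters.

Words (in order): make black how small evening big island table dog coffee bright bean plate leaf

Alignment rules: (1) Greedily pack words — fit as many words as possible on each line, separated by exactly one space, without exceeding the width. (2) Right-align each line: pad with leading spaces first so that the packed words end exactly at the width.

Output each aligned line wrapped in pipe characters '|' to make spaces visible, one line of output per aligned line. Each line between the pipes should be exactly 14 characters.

Answer: |make black how|
| small evening|
|    big island|
|     table dog|
| coffee bright|
|    bean plate|
|          leaf|

Derivation:
Line 1: ['make', 'black', 'how'] (min_width=14, slack=0)
Line 2: ['small', 'evening'] (min_width=13, slack=1)
Line 3: ['big', 'island'] (min_width=10, slack=4)
Line 4: ['table', 'dog'] (min_width=9, slack=5)
Line 5: ['coffee', 'bright'] (min_width=13, slack=1)
Line 6: ['bean', 'plate'] (min_width=10, slack=4)
Line 7: ['leaf'] (min_width=4, slack=10)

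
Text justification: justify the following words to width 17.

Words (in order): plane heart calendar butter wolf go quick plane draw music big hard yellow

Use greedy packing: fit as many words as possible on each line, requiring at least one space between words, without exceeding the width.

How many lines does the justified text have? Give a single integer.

Line 1: ['plane', 'heart'] (min_width=11, slack=6)
Line 2: ['calendar', 'butter'] (min_width=15, slack=2)
Line 3: ['wolf', 'go', 'quick'] (min_width=13, slack=4)
Line 4: ['plane', 'draw', 'music'] (min_width=16, slack=1)
Line 5: ['big', 'hard', 'yellow'] (min_width=15, slack=2)
Total lines: 5

Answer: 5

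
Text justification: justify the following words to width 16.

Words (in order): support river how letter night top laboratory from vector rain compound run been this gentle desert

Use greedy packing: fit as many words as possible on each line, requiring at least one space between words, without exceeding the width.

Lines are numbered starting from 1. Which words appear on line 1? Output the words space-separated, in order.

Answer: support river

Derivation:
Line 1: ['support', 'river'] (min_width=13, slack=3)
Line 2: ['how', 'letter', 'night'] (min_width=16, slack=0)
Line 3: ['top', 'laboratory'] (min_width=14, slack=2)
Line 4: ['from', 'vector', 'rain'] (min_width=16, slack=0)
Line 5: ['compound', 'run'] (min_width=12, slack=4)
Line 6: ['been', 'this', 'gentle'] (min_width=16, slack=0)
Line 7: ['desert'] (min_width=6, slack=10)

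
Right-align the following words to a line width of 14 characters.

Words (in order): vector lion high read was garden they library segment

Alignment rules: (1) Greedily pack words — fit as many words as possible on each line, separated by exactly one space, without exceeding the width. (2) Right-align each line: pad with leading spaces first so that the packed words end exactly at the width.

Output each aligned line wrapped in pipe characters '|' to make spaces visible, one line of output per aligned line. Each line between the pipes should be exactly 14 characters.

Line 1: ['vector', 'lion'] (min_width=11, slack=3)
Line 2: ['high', 'read', 'was'] (min_width=13, slack=1)
Line 3: ['garden', 'they'] (min_width=11, slack=3)
Line 4: ['library'] (min_width=7, slack=7)
Line 5: ['segment'] (min_width=7, slack=7)

Answer: |   vector lion|
| high read was|
|   garden they|
|       library|
|       segment|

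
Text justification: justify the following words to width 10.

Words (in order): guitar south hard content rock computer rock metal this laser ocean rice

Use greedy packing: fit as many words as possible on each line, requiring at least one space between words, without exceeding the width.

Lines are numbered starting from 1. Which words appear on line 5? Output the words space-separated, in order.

Answer: computer

Derivation:
Line 1: ['guitar'] (min_width=6, slack=4)
Line 2: ['south', 'hard'] (min_width=10, slack=0)
Line 3: ['content'] (min_width=7, slack=3)
Line 4: ['rock'] (min_width=4, slack=6)
Line 5: ['computer'] (min_width=8, slack=2)
Line 6: ['rock', 'metal'] (min_width=10, slack=0)
Line 7: ['this', 'laser'] (min_width=10, slack=0)
Line 8: ['ocean', 'rice'] (min_width=10, slack=0)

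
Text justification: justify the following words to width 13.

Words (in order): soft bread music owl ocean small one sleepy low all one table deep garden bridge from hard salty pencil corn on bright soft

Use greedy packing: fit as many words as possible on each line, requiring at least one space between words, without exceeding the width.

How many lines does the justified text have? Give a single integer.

Line 1: ['soft', 'bread'] (min_width=10, slack=3)
Line 2: ['music', 'owl'] (min_width=9, slack=4)
Line 3: ['ocean', 'small'] (min_width=11, slack=2)
Line 4: ['one', 'sleepy'] (min_width=10, slack=3)
Line 5: ['low', 'all', 'one'] (min_width=11, slack=2)
Line 6: ['table', 'deep'] (min_width=10, slack=3)
Line 7: ['garden', 'bridge'] (min_width=13, slack=0)
Line 8: ['from', 'hard'] (min_width=9, slack=4)
Line 9: ['salty', 'pencil'] (min_width=12, slack=1)
Line 10: ['corn', 'on'] (min_width=7, slack=6)
Line 11: ['bright', 'soft'] (min_width=11, slack=2)
Total lines: 11

Answer: 11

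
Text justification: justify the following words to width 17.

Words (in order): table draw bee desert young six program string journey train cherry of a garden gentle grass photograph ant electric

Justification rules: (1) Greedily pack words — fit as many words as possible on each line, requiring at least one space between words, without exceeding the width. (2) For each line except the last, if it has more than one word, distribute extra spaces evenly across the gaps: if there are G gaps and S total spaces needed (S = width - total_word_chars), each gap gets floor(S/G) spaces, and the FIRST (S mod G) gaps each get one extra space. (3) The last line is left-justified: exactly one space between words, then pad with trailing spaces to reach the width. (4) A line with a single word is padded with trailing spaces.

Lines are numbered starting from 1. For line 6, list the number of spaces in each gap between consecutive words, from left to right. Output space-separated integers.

Answer: 5

Derivation:
Line 1: ['table', 'draw', 'bee'] (min_width=14, slack=3)
Line 2: ['desert', 'young', 'six'] (min_width=16, slack=1)
Line 3: ['program', 'string'] (min_width=14, slack=3)
Line 4: ['journey', 'train'] (min_width=13, slack=4)
Line 5: ['cherry', 'of', 'a'] (min_width=11, slack=6)
Line 6: ['garden', 'gentle'] (min_width=13, slack=4)
Line 7: ['grass', 'photograph'] (min_width=16, slack=1)
Line 8: ['ant', 'electric'] (min_width=12, slack=5)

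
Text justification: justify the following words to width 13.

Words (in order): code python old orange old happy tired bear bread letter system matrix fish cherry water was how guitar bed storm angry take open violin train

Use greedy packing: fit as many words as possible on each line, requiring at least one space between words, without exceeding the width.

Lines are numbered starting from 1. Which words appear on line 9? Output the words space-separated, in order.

Answer: guitar bed

Derivation:
Line 1: ['code', 'python'] (min_width=11, slack=2)
Line 2: ['old', 'orange'] (min_width=10, slack=3)
Line 3: ['old', 'happy'] (min_width=9, slack=4)
Line 4: ['tired', 'bear'] (min_width=10, slack=3)
Line 5: ['bread', 'letter'] (min_width=12, slack=1)
Line 6: ['system', 'matrix'] (min_width=13, slack=0)
Line 7: ['fish', 'cherry'] (min_width=11, slack=2)
Line 8: ['water', 'was', 'how'] (min_width=13, slack=0)
Line 9: ['guitar', 'bed'] (min_width=10, slack=3)
Line 10: ['storm', 'angry'] (min_width=11, slack=2)
Line 11: ['take', 'open'] (min_width=9, slack=4)
Line 12: ['violin', 'train'] (min_width=12, slack=1)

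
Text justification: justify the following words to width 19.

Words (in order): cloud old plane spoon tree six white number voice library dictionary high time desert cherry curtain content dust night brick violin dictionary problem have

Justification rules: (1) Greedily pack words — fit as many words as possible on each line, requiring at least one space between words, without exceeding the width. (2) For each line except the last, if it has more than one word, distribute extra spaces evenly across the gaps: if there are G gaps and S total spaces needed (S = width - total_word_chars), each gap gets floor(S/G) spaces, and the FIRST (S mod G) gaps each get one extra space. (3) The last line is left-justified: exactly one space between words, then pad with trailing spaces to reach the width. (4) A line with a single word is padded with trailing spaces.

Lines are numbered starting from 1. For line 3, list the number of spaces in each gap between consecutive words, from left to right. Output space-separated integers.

Line 1: ['cloud', 'old', 'plane'] (min_width=15, slack=4)
Line 2: ['spoon', 'tree', 'six'] (min_width=14, slack=5)
Line 3: ['white', 'number', 'voice'] (min_width=18, slack=1)
Line 4: ['library', 'dictionary'] (min_width=18, slack=1)
Line 5: ['high', 'time', 'desert'] (min_width=16, slack=3)
Line 6: ['cherry', 'curtain'] (min_width=14, slack=5)
Line 7: ['content', 'dust', 'night'] (min_width=18, slack=1)
Line 8: ['brick', 'violin'] (min_width=12, slack=7)
Line 9: ['dictionary', 'problem'] (min_width=18, slack=1)
Line 10: ['have'] (min_width=4, slack=15)

Answer: 2 1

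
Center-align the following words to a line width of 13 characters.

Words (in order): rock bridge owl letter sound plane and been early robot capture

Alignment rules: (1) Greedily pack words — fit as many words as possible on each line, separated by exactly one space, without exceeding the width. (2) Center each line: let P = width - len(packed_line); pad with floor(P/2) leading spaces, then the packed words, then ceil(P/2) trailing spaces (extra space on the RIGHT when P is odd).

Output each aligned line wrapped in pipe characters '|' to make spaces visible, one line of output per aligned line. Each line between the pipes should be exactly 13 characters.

Answer: | rock bridge |
| owl letter  |
| sound plane |
|  and been   |
| early robot |
|   capture   |

Derivation:
Line 1: ['rock', 'bridge'] (min_width=11, slack=2)
Line 2: ['owl', 'letter'] (min_width=10, slack=3)
Line 3: ['sound', 'plane'] (min_width=11, slack=2)
Line 4: ['and', 'been'] (min_width=8, slack=5)
Line 5: ['early', 'robot'] (min_width=11, slack=2)
Line 6: ['capture'] (min_width=7, slack=6)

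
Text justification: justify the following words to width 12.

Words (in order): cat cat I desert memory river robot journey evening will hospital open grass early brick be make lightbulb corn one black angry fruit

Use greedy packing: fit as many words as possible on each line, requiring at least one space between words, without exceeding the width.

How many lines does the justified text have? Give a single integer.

Answer: 14

Derivation:
Line 1: ['cat', 'cat', 'I'] (min_width=9, slack=3)
Line 2: ['desert'] (min_width=6, slack=6)
Line 3: ['memory', 'river'] (min_width=12, slack=0)
Line 4: ['robot'] (min_width=5, slack=7)
Line 5: ['journey'] (min_width=7, slack=5)
Line 6: ['evening', 'will'] (min_width=12, slack=0)
Line 7: ['hospital'] (min_width=8, slack=4)
Line 8: ['open', 'grass'] (min_width=10, slack=2)
Line 9: ['early', 'brick'] (min_width=11, slack=1)
Line 10: ['be', 'make'] (min_width=7, slack=5)
Line 11: ['lightbulb'] (min_width=9, slack=3)
Line 12: ['corn', 'one'] (min_width=8, slack=4)
Line 13: ['black', 'angry'] (min_width=11, slack=1)
Line 14: ['fruit'] (min_width=5, slack=7)
Total lines: 14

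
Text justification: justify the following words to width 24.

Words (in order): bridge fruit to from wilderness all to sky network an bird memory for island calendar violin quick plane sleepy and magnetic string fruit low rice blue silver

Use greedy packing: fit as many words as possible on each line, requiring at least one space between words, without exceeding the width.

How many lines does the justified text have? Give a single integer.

Answer: 8

Derivation:
Line 1: ['bridge', 'fruit', 'to', 'from'] (min_width=20, slack=4)
Line 2: ['wilderness', 'all', 'to', 'sky'] (min_width=21, slack=3)
Line 3: ['network', 'an', 'bird', 'memory'] (min_width=22, slack=2)
Line 4: ['for', 'island', 'calendar'] (min_width=19, slack=5)
Line 5: ['violin', 'quick', 'plane'] (min_width=18, slack=6)
Line 6: ['sleepy', 'and', 'magnetic'] (min_width=19, slack=5)
Line 7: ['string', 'fruit', 'low', 'rice'] (min_width=21, slack=3)
Line 8: ['blue', 'silver'] (min_width=11, slack=13)
Total lines: 8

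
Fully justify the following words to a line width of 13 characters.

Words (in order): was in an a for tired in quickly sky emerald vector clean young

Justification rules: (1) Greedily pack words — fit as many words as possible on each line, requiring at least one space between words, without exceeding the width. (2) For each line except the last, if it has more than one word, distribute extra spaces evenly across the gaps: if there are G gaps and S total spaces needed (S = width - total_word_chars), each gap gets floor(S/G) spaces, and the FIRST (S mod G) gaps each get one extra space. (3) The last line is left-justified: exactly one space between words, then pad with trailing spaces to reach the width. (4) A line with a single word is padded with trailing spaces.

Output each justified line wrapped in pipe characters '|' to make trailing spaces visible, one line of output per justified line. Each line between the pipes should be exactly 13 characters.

Answer: |was  in  an a|
|for  tired in|
|quickly   sky|
|emerald      |
|vector  clean|
|young        |

Derivation:
Line 1: ['was', 'in', 'an', 'a'] (min_width=11, slack=2)
Line 2: ['for', 'tired', 'in'] (min_width=12, slack=1)
Line 3: ['quickly', 'sky'] (min_width=11, slack=2)
Line 4: ['emerald'] (min_width=7, slack=6)
Line 5: ['vector', 'clean'] (min_width=12, slack=1)
Line 6: ['young'] (min_width=5, slack=8)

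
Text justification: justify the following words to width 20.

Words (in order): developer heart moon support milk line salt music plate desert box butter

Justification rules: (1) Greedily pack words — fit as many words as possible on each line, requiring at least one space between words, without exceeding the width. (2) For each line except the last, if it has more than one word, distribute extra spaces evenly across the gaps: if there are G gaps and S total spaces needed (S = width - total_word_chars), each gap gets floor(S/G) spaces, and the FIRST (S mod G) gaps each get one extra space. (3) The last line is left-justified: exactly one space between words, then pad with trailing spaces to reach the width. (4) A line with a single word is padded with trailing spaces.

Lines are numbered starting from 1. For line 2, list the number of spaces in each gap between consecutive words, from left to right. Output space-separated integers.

Answer: 3 2

Derivation:
Line 1: ['developer', 'heart', 'moon'] (min_width=20, slack=0)
Line 2: ['support', 'milk', 'line'] (min_width=17, slack=3)
Line 3: ['salt', 'music', 'plate'] (min_width=16, slack=4)
Line 4: ['desert', 'box', 'butter'] (min_width=17, slack=3)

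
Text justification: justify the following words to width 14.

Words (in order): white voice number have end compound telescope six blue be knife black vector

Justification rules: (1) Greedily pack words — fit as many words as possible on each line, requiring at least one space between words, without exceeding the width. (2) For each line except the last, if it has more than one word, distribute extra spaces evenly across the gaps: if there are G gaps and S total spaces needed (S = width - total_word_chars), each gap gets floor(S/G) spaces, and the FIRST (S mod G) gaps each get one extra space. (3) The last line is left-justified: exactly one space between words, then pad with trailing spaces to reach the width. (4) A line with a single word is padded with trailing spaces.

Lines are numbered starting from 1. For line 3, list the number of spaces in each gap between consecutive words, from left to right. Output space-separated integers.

Answer: 3

Derivation:
Line 1: ['white', 'voice'] (min_width=11, slack=3)
Line 2: ['number', 'have'] (min_width=11, slack=3)
Line 3: ['end', 'compound'] (min_width=12, slack=2)
Line 4: ['telescope', 'six'] (min_width=13, slack=1)
Line 5: ['blue', 'be', 'knife'] (min_width=13, slack=1)
Line 6: ['black', 'vector'] (min_width=12, slack=2)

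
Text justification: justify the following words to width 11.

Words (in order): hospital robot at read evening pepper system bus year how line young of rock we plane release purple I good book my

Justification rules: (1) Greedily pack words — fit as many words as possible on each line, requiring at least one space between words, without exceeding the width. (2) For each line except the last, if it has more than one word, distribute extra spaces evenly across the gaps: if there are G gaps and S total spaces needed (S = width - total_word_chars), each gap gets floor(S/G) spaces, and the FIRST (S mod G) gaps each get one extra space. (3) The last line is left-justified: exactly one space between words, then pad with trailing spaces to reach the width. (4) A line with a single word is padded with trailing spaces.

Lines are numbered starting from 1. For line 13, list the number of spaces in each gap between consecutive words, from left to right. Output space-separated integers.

Line 1: ['hospital'] (min_width=8, slack=3)
Line 2: ['robot', 'at'] (min_width=8, slack=3)
Line 3: ['read'] (min_width=4, slack=7)
Line 4: ['evening'] (min_width=7, slack=4)
Line 5: ['pepper'] (min_width=6, slack=5)
Line 6: ['system', 'bus'] (min_width=10, slack=1)
Line 7: ['year', 'how'] (min_width=8, slack=3)
Line 8: ['line', 'young'] (min_width=10, slack=1)
Line 9: ['of', 'rock', 'we'] (min_width=10, slack=1)
Line 10: ['plane'] (min_width=5, slack=6)
Line 11: ['release'] (min_width=7, slack=4)
Line 12: ['purple', 'I'] (min_width=8, slack=3)
Line 13: ['good', 'book'] (min_width=9, slack=2)
Line 14: ['my'] (min_width=2, slack=9)

Answer: 3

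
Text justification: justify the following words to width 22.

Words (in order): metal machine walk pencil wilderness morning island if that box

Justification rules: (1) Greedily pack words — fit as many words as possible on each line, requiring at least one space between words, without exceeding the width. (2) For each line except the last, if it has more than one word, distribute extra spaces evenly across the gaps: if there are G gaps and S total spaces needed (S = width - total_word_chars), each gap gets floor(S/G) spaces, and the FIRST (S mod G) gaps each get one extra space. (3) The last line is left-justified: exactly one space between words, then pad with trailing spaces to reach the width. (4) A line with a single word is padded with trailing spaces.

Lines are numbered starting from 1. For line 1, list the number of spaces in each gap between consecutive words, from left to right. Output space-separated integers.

Answer: 3 3

Derivation:
Line 1: ['metal', 'machine', 'walk'] (min_width=18, slack=4)
Line 2: ['pencil', 'wilderness'] (min_width=17, slack=5)
Line 3: ['morning', 'island', 'if', 'that'] (min_width=22, slack=0)
Line 4: ['box'] (min_width=3, slack=19)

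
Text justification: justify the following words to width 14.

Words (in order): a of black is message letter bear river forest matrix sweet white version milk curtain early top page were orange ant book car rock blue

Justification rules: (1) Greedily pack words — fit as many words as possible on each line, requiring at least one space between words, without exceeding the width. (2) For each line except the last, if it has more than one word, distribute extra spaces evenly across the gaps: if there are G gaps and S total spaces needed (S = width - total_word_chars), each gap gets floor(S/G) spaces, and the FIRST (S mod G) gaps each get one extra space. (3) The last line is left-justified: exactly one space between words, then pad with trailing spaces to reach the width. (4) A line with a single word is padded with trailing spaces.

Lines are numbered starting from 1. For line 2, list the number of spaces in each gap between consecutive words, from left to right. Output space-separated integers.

Answer: 1

Derivation:
Line 1: ['a', 'of', 'black', 'is'] (min_width=13, slack=1)
Line 2: ['message', 'letter'] (min_width=14, slack=0)
Line 3: ['bear', 'river'] (min_width=10, slack=4)
Line 4: ['forest', 'matrix'] (min_width=13, slack=1)
Line 5: ['sweet', 'white'] (min_width=11, slack=3)
Line 6: ['version', 'milk'] (min_width=12, slack=2)
Line 7: ['curtain', 'early'] (min_width=13, slack=1)
Line 8: ['top', 'page', 'were'] (min_width=13, slack=1)
Line 9: ['orange', 'ant'] (min_width=10, slack=4)
Line 10: ['book', 'car', 'rock'] (min_width=13, slack=1)
Line 11: ['blue'] (min_width=4, slack=10)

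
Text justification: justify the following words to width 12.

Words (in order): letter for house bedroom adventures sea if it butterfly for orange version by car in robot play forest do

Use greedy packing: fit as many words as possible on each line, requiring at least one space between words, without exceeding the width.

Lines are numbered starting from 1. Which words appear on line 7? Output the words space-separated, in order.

Line 1: ['letter', 'for'] (min_width=10, slack=2)
Line 2: ['house'] (min_width=5, slack=7)
Line 3: ['bedroom'] (min_width=7, slack=5)
Line 4: ['adventures'] (min_width=10, slack=2)
Line 5: ['sea', 'if', 'it'] (min_width=9, slack=3)
Line 6: ['butterfly'] (min_width=9, slack=3)
Line 7: ['for', 'orange'] (min_width=10, slack=2)
Line 8: ['version', 'by'] (min_width=10, slack=2)
Line 9: ['car', 'in', 'robot'] (min_width=12, slack=0)
Line 10: ['play', 'forest'] (min_width=11, slack=1)
Line 11: ['do'] (min_width=2, slack=10)

Answer: for orange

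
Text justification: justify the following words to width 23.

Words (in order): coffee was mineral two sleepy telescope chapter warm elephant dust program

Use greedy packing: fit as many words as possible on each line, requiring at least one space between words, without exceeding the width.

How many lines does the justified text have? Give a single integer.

Answer: 4

Derivation:
Line 1: ['coffee', 'was', 'mineral', 'two'] (min_width=22, slack=1)
Line 2: ['sleepy', 'telescope'] (min_width=16, slack=7)
Line 3: ['chapter', 'warm', 'elephant'] (min_width=21, slack=2)
Line 4: ['dust', 'program'] (min_width=12, slack=11)
Total lines: 4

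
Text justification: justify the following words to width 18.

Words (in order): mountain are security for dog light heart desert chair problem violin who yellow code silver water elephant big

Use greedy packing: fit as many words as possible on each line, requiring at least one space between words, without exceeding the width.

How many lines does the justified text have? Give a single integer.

Answer: 7

Derivation:
Line 1: ['mountain', 'are'] (min_width=12, slack=6)
Line 2: ['security', 'for', 'dog'] (min_width=16, slack=2)
Line 3: ['light', 'heart', 'desert'] (min_width=18, slack=0)
Line 4: ['chair', 'problem'] (min_width=13, slack=5)
Line 5: ['violin', 'who', 'yellow'] (min_width=17, slack=1)
Line 6: ['code', 'silver', 'water'] (min_width=17, slack=1)
Line 7: ['elephant', 'big'] (min_width=12, slack=6)
Total lines: 7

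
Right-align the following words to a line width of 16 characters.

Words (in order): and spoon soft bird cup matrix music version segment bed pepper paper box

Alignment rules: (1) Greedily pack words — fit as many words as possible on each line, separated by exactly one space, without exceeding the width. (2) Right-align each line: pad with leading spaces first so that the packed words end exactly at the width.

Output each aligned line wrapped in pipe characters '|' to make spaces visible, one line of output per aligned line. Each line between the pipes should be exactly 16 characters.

Answer: |  and spoon soft|
| bird cup matrix|
|   music version|
|     segment bed|
|pepper paper box|

Derivation:
Line 1: ['and', 'spoon', 'soft'] (min_width=14, slack=2)
Line 2: ['bird', 'cup', 'matrix'] (min_width=15, slack=1)
Line 3: ['music', 'version'] (min_width=13, slack=3)
Line 4: ['segment', 'bed'] (min_width=11, slack=5)
Line 5: ['pepper', 'paper', 'box'] (min_width=16, slack=0)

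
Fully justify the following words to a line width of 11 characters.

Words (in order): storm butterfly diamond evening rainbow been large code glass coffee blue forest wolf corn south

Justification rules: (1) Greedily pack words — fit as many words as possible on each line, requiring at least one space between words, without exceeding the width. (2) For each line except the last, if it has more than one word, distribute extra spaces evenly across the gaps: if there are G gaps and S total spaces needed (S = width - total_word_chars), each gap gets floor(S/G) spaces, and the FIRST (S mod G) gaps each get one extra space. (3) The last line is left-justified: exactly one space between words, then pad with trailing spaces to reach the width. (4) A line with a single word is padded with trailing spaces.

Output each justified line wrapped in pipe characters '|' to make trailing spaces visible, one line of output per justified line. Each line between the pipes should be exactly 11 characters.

Line 1: ['storm'] (min_width=5, slack=6)
Line 2: ['butterfly'] (min_width=9, slack=2)
Line 3: ['diamond'] (min_width=7, slack=4)
Line 4: ['evening'] (min_width=7, slack=4)
Line 5: ['rainbow'] (min_width=7, slack=4)
Line 6: ['been', 'large'] (min_width=10, slack=1)
Line 7: ['code', 'glass'] (min_width=10, slack=1)
Line 8: ['coffee', 'blue'] (min_width=11, slack=0)
Line 9: ['forest', 'wolf'] (min_width=11, slack=0)
Line 10: ['corn', 'south'] (min_width=10, slack=1)

Answer: |storm      |
|butterfly  |
|diamond    |
|evening    |
|rainbow    |
|been  large|
|code  glass|
|coffee blue|
|forest wolf|
|corn south |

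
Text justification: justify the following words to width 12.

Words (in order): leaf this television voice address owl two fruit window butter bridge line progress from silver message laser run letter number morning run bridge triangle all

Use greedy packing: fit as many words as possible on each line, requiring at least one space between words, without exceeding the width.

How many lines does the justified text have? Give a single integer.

Answer: 17

Derivation:
Line 1: ['leaf', 'this'] (min_width=9, slack=3)
Line 2: ['television'] (min_width=10, slack=2)
Line 3: ['voice'] (min_width=5, slack=7)
Line 4: ['address', 'owl'] (min_width=11, slack=1)
Line 5: ['two', 'fruit'] (min_width=9, slack=3)
Line 6: ['window'] (min_width=6, slack=6)
Line 7: ['butter'] (min_width=6, slack=6)
Line 8: ['bridge', 'line'] (min_width=11, slack=1)
Line 9: ['progress'] (min_width=8, slack=4)
Line 10: ['from', 'silver'] (min_width=11, slack=1)
Line 11: ['message'] (min_width=7, slack=5)
Line 12: ['laser', 'run'] (min_width=9, slack=3)
Line 13: ['letter'] (min_width=6, slack=6)
Line 14: ['number'] (min_width=6, slack=6)
Line 15: ['morning', 'run'] (min_width=11, slack=1)
Line 16: ['bridge'] (min_width=6, slack=6)
Line 17: ['triangle', 'all'] (min_width=12, slack=0)
Total lines: 17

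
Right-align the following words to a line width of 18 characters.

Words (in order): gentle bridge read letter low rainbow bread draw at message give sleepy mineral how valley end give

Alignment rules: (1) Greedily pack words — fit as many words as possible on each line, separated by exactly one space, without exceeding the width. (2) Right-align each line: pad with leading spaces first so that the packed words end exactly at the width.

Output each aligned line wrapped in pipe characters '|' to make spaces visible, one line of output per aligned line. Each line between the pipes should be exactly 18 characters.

Line 1: ['gentle', 'bridge', 'read'] (min_width=18, slack=0)
Line 2: ['letter', 'low', 'rainbow'] (min_width=18, slack=0)
Line 3: ['bread', 'draw', 'at'] (min_width=13, slack=5)
Line 4: ['message', 'give'] (min_width=12, slack=6)
Line 5: ['sleepy', 'mineral', 'how'] (min_width=18, slack=0)
Line 6: ['valley', 'end', 'give'] (min_width=15, slack=3)

Answer: |gentle bridge read|
|letter low rainbow|
|     bread draw at|
|      message give|
|sleepy mineral how|
|   valley end give|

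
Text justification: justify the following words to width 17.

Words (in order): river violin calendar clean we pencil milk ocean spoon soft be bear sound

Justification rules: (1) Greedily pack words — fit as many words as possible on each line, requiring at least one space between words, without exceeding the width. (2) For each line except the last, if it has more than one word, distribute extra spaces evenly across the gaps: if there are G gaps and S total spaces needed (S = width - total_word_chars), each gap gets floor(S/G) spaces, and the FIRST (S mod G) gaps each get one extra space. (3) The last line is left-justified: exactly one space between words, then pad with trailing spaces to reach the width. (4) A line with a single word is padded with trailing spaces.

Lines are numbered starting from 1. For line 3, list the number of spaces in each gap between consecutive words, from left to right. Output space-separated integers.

Line 1: ['river', 'violin'] (min_width=12, slack=5)
Line 2: ['calendar', 'clean', 'we'] (min_width=17, slack=0)
Line 3: ['pencil', 'milk', 'ocean'] (min_width=17, slack=0)
Line 4: ['spoon', 'soft', 'be'] (min_width=13, slack=4)
Line 5: ['bear', 'sound'] (min_width=10, slack=7)

Answer: 1 1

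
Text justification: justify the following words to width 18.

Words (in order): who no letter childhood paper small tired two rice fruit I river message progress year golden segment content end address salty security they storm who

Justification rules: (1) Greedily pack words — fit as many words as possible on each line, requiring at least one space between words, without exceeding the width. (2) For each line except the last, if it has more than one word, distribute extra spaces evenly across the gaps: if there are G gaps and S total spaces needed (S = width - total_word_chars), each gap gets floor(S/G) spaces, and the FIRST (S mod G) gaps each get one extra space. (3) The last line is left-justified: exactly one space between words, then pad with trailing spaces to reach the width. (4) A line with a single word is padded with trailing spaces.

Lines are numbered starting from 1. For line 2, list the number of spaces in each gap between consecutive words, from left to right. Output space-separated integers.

Answer: 4

Derivation:
Line 1: ['who', 'no', 'letter'] (min_width=13, slack=5)
Line 2: ['childhood', 'paper'] (min_width=15, slack=3)
Line 3: ['small', 'tired', 'two'] (min_width=15, slack=3)
Line 4: ['rice', 'fruit', 'I', 'river'] (min_width=18, slack=0)
Line 5: ['message', 'progress'] (min_width=16, slack=2)
Line 6: ['year', 'golden'] (min_width=11, slack=7)
Line 7: ['segment', 'content'] (min_width=15, slack=3)
Line 8: ['end', 'address', 'salty'] (min_width=17, slack=1)
Line 9: ['security', 'they'] (min_width=13, slack=5)
Line 10: ['storm', 'who'] (min_width=9, slack=9)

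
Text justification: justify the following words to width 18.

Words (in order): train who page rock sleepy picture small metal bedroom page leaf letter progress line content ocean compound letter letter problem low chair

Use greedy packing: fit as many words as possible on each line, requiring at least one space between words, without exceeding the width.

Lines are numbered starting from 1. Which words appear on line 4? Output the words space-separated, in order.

Answer: metal bedroom page

Derivation:
Line 1: ['train', 'who', 'page'] (min_width=14, slack=4)
Line 2: ['rock', 'sleepy'] (min_width=11, slack=7)
Line 3: ['picture', 'small'] (min_width=13, slack=5)
Line 4: ['metal', 'bedroom', 'page'] (min_width=18, slack=0)
Line 5: ['leaf', 'letter'] (min_width=11, slack=7)
Line 6: ['progress', 'line'] (min_width=13, slack=5)
Line 7: ['content', 'ocean'] (min_width=13, slack=5)
Line 8: ['compound', 'letter'] (min_width=15, slack=3)
Line 9: ['letter', 'problem', 'low'] (min_width=18, slack=0)
Line 10: ['chair'] (min_width=5, slack=13)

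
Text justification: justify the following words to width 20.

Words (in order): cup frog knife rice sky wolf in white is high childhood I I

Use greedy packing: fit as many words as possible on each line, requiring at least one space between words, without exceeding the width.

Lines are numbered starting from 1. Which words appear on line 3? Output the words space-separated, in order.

Answer: high childhood I I

Derivation:
Line 1: ['cup', 'frog', 'knife', 'rice'] (min_width=19, slack=1)
Line 2: ['sky', 'wolf', 'in', 'white', 'is'] (min_width=20, slack=0)
Line 3: ['high', 'childhood', 'I', 'I'] (min_width=18, slack=2)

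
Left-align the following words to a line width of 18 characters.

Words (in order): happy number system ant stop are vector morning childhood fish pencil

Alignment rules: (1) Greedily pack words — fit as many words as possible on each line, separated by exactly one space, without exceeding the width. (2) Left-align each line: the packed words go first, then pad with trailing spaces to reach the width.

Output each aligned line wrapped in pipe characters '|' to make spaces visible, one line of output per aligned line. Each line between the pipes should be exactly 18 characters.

Answer: |happy number      |
|system ant stop   |
|are vector morning|
|childhood fish    |
|pencil            |

Derivation:
Line 1: ['happy', 'number'] (min_width=12, slack=6)
Line 2: ['system', 'ant', 'stop'] (min_width=15, slack=3)
Line 3: ['are', 'vector', 'morning'] (min_width=18, slack=0)
Line 4: ['childhood', 'fish'] (min_width=14, slack=4)
Line 5: ['pencil'] (min_width=6, slack=12)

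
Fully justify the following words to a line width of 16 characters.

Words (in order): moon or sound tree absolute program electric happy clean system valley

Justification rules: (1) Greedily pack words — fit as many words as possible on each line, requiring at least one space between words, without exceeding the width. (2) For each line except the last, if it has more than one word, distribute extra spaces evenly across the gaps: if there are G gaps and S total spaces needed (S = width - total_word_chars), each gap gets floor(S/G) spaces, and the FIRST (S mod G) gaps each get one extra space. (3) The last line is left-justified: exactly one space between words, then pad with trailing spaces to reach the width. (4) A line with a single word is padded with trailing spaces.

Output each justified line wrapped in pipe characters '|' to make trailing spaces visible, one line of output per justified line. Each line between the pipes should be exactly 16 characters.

Line 1: ['moon', 'or', 'sound'] (min_width=13, slack=3)
Line 2: ['tree', 'absolute'] (min_width=13, slack=3)
Line 3: ['program', 'electric'] (min_width=16, slack=0)
Line 4: ['happy', 'clean'] (min_width=11, slack=5)
Line 5: ['system', 'valley'] (min_width=13, slack=3)

Answer: |moon   or  sound|
|tree    absolute|
|program electric|
|happy      clean|
|system valley   |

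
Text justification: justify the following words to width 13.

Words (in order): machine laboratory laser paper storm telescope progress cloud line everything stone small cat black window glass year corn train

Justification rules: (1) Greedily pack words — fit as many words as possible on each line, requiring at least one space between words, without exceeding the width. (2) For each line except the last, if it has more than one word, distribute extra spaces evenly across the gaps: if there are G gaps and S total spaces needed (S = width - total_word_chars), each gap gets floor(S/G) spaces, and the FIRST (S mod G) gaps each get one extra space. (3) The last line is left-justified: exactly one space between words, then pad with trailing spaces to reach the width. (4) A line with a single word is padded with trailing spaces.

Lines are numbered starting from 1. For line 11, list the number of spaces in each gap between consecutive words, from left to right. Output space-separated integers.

Line 1: ['machine'] (min_width=7, slack=6)
Line 2: ['laboratory'] (min_width=10, slack=3)
Line 3: ['laser', 'paper'] (min_width=11, slack=2)
Line 4: ['storm'] (min_width=5, slack=8)
Line 5: ['telescope'] (min_width=9, slack=4)
Line 6: ['progress'] (min_width=8, slack=5)
Line 7: ['cloud', 'line'] (min_width=10, slack=3)
Line 8: ['everything'] (min_width=10, slack=3)
Line 9: ['stone', 'small'] (min_width=11, slack=2)
Line 10: ['cat', 'black'] (min_width=9, slack=4)
Line 11: ['window', 'glass'] (min_width=12, slack=1)
Line 12: ['year', 'corn'] (min_width=9, slack=4)
Line 13: ['train'] (min_width=5, slack=8)

Answer: 2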